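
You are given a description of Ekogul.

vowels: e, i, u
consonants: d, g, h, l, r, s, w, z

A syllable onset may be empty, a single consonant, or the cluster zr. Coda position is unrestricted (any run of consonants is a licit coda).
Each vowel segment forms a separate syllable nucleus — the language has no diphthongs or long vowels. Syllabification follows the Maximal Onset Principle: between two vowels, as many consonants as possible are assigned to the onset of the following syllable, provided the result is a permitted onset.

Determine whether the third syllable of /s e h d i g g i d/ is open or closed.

closed

Vowels present: e, i, i; each is a nucleus, giving 3 syllables.
/e…i/ gap (V1→V2): /hd/; trying suffixes from longest down, /d/ is the first permitted one, so coda /h/ | onset /d/.
/i…i/ gap (V2→V3): /gg/ splits as /g/ + /g/ (/g/ is the longest suffix that is a licit onset).
So the parse is seh.dig.gid.
Syllable 3 is /gid/ with coda /d/, so it is closed.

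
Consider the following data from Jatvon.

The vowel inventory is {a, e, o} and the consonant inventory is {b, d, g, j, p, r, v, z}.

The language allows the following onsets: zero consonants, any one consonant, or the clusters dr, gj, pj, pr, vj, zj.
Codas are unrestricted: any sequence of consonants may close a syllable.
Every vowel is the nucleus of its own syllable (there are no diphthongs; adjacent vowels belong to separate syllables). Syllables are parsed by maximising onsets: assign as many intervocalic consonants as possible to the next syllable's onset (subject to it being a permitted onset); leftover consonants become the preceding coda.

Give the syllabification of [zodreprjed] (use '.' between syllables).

zo.drepr.jed

Nuclei (vowels): o, e, e → 3 syllables.
/o…e/ gap (V1→V2): /dr/ — entire cluster is a permitted onset → onset /dr/, coda ∅.
/e…e/ gap (V2→V3): /prj/ — longest licit onset from the right is /j/, leaving /pr/ as coda.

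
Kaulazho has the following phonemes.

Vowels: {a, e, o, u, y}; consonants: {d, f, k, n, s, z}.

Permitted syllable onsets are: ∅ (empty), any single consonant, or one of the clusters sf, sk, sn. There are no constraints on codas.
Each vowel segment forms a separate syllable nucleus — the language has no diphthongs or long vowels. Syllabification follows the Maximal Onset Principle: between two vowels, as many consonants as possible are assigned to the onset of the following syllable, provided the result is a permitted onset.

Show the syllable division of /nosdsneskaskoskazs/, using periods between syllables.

Nuclei (vowels): o, e, a, o, a → 5 syllables.
Between /o/ (V1) and /e/ (V2): cluster /sdsn/ — the longest permitted-onset suffix is /sn/; onset = /sn/, preceding coda = /sd/.
Between /e/ (V2) and /a/ (V3): cluster /sk/ — /sk/ is itself a permitted onset, so the whole cluster goes right; preceding coda = ∅.
Between /a/ (V3) and /o/ (V4): /sk/ is a licit onset in full, so it all attaches to the next syllable.
Between /o/ (V4) and /a/ (V5): cluster /sk/ — /sk/ is itself a permitted onset, so the whole cluster goes right; preceding coda = ∅.

nosd.sne.ska.sko.skazs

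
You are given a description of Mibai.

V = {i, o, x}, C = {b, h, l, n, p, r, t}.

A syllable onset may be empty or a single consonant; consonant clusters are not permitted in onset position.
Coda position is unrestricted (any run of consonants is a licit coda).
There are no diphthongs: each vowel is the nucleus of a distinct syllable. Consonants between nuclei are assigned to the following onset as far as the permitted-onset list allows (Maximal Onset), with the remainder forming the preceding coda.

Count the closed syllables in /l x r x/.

The vowels are x, x — 2 nuclei, so 2 syllables.
/x…x/ gap (V1→V2): /r/ → onset of the next syllable (single consonants are always licit onsets).
Result: lx.rx.
Classifying each syllable: /lx/ (open), /rx/ (open).
Closed syllables: 0.

0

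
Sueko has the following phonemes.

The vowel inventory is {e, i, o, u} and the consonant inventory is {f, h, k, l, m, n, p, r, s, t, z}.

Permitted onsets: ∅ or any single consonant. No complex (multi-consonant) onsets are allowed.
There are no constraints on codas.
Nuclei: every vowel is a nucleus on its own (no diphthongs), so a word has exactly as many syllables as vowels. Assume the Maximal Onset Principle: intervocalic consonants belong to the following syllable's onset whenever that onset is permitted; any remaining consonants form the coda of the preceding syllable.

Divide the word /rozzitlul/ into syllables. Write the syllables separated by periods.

Vowels present: o, i, u; each is a nucleus, giving 3 syllables.
/o…i/ gap (V1→V2): /zz/; trying suffixes from longest down, /z/ is the first permitted one, so coda /z/ | onset /z/.
/i…u/ gap (V2→V3): /tl/; trying suffixes from longest down, /l/ is the first permitted one, so coda /t/ | onset /l/.

roz.zit.lul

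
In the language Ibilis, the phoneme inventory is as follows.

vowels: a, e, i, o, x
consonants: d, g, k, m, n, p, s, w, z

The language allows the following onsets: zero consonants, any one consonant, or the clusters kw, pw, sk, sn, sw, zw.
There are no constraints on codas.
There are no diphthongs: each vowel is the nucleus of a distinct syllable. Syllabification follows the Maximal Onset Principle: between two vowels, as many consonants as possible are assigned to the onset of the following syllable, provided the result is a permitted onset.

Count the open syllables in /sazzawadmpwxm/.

Nuclei (vowels): a, a, a, x → 4 syllables.
/a…a/ gap (V1→V2): /zz/ splits as /z/ + /z/ (/z/ is the longest suffix that is a licit onset).
/a…a/ gap (V2→V3): just /w/ — single C goes to the following onset.
/a…x/ gap (V3→V4): /dmpw/ splits as /dm/ + /pw/ (/pw/ is the longest suffix that is a licit onset).
Result: saz.za.wadm.pwxm.
Classifying each syllable: /saz/ (closed), /za/ (open), /wadm/ (closed), /pwxm/ (closed).
Open syllables: 1.

1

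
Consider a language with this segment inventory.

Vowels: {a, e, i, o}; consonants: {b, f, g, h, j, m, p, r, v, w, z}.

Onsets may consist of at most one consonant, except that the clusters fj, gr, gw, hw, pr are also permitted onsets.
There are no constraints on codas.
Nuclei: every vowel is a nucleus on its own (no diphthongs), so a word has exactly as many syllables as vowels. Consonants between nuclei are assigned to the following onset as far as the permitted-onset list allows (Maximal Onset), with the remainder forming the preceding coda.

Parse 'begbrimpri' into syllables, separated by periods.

begb.rim.pri

Vowels present: e, i, i; each is a nucleus, giving 3 syllables.
/e…i/ gap (V1→V2): cluster /gbr/ — the longest permitted-onset suffix is /r/; onset = /r/, preceding coda = /gb/.
/i…i/ gap (V2→V3): /mpr/ — longest licit onset from the right is /pr/, leaving /m/ as coda.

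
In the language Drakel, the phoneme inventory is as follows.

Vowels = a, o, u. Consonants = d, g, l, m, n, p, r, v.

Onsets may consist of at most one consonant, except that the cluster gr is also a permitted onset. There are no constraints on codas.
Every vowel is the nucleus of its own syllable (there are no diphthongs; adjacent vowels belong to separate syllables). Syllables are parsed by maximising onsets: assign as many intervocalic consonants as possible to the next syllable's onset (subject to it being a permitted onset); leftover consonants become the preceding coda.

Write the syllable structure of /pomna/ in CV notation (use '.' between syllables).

CVC.CV

Vowels present: o, a; each is a nucleus, giving 2 syllables.
/o…a/ gap (V1→V2): /mn/; trying suffixes from longest down, /n/ is the first permitted one, so coda /m/ | onset /n/.
Result: pom.na.
Mapping each syllable to C/V: /pom/ → CVC, /na/ → CV.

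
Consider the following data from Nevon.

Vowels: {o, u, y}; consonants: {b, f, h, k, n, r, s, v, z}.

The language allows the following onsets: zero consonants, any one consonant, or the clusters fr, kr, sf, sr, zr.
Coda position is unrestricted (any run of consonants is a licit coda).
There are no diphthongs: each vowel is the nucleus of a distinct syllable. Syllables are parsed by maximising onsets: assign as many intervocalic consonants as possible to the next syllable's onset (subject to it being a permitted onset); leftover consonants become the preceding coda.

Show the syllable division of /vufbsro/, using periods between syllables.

vufb.sro

The vowels are u, o — 2 nuclei, so 2 syllables.
/u…o/ gap (V1→V2): cluster /fbsr/ — the longest permitted-onset suffix is /sr/; onset = /sr/, preceding coda = /fb/.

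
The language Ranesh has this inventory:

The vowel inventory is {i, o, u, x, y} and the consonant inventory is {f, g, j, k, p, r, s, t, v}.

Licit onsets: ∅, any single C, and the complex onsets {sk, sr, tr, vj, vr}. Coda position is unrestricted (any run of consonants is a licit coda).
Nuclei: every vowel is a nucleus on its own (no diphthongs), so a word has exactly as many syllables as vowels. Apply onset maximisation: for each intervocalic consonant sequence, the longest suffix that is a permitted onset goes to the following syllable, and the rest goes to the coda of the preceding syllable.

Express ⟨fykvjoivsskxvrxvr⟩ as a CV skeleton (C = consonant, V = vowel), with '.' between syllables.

CVC.CCV.VCC.CCV.CCVCC

Vowels present: y, o, i, x, x; each is a nucleus, giving 5 syllables.
σ1/σ2 boundary: cluster /kvj/ — the longest permitted-onset suffix is /vj/; onset = /vj/, preceding coda = /k/.
σ2/σ3 boundary: hiatus — the boundary sits between the two vowels.
σ3/σ4 boundary: /vssk/; trying suffixes from longest down, /sk/ is the first permitted one, so coda /vs/ | onset /sk/.
σ4/σ5 boundary: /vr/ is a licit onset in full, so it all attaches to the next syllable.
Result: fyk.vjo.ivs.skx.vrxvr.
Mapping each syllable to C/V: /fyk/ → CVC, /vjo/ → CCV, /ivs/ → VCC, /skx/ → CCV, /vrxvr/ → CCVCC.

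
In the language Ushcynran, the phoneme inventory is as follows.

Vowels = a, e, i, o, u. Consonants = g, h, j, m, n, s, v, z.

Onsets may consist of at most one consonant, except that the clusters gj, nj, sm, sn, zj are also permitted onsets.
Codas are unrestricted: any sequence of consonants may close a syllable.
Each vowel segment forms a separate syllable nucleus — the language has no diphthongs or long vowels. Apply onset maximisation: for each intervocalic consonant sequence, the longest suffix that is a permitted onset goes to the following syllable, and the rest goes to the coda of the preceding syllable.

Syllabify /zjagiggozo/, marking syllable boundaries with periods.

zja.gig.go.zo

Vowels present: a, i, o, o; each is a nucleus, giving 4 syllables.
V1 /a/ – V2 /i/: /g/ → onset of the next syllable (single consonants are always licit onsets).
V2 /i/ – V3 /o/: /gg/ splits as /g/ + /g/ (/g/ is the longest suffix that is a licit onset).
V3 /o/ – V4 /o/: /z/ → onset of the next syllable (single consonants are always licit onsets).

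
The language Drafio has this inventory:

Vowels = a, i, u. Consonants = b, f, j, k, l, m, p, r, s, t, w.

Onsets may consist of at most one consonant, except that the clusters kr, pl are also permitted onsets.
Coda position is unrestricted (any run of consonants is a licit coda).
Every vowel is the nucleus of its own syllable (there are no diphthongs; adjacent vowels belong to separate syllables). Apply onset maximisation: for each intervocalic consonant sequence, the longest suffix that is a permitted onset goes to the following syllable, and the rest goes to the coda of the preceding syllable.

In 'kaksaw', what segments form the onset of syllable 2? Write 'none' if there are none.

The vowels are a, a — 2 nuclei, so 2 syllables.
/a…a/ gap (V1→V2): /ks/ splits as /k/ + /s/ (/s/ is the longest suffix that is a licit onset).
So the parse is kak.saw.
Syllable 2 is /saw/: onset /s/, nucleus /a/, coda /w/.

s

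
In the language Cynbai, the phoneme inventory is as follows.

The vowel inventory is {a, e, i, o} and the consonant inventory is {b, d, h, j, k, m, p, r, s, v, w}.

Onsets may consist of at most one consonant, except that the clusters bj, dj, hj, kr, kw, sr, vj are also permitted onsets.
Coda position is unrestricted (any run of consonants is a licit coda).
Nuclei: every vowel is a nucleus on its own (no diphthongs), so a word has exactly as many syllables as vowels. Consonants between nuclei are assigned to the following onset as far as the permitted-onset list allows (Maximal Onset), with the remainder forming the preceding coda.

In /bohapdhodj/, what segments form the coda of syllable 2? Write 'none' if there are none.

pd

Nuclei (vowels): o, a, o → 3 syllables.
σ1/σ2 boundary: /h/ is a single consonant, so it becomes the next onset.
σ2/σ3 boundary: /pdh/ — longest licit onset from the right is /h/, leaving /pd/ as coda.
So the parse is bo.hapd.hodj.
Syllable 2 is /hapd/: onset /h/, nucleus /a/, coda /pd/.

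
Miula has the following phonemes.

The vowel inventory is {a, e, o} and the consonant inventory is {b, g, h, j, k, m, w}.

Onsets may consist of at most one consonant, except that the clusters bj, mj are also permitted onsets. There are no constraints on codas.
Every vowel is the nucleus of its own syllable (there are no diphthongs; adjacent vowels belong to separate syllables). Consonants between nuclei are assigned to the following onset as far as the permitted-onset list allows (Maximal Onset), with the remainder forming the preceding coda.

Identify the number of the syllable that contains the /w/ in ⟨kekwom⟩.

2

Vowels present: e, o; each is a nucleus, giving 2 syllables.
σ1/σ2 boundary: cluster /kw/ — the longest permitted-onset suffix is /w/; onset = /w/, preceding coda = /k/.
Result: kek.wom.
The /w/ is in the onset of syllable 2 (/wom/).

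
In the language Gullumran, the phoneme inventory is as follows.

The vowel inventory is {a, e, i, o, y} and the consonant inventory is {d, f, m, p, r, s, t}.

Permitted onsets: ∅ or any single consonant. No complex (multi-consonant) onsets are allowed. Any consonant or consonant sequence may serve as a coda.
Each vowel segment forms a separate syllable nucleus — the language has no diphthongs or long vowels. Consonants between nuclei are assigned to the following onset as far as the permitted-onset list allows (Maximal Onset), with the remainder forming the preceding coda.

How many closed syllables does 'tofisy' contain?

The vowels are o, i, y — 3 nuclei, so 3 syllables.
/o…i/ gap (V1→V2): /f/ → onset of the next syllable (single consonants are always licit onsets).
/i…y/ gap (V2→V3): just /s/ — single C goes to the following onset.
Result: to.fi.sy.
Classifying each syllable: /to/ (open), /fi/ (open), /sy/ (open).
Closed syllables: 0.

0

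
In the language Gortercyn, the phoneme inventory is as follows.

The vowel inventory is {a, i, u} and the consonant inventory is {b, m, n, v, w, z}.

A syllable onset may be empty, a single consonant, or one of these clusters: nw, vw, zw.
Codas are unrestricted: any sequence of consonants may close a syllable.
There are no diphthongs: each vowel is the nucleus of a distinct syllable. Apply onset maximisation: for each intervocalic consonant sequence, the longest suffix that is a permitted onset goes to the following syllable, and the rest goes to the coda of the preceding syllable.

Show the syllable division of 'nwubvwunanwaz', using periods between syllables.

Nuclei (vowels): u, u, a, a → 4 syllables.
/u…u/ gap (V1→V2): /bvw/; trying suffixes from longest down, /vw/ is the first permitted one, so coda /b/ | onset /vw/.
/u…a/ gap (V2→V3): /n/ is a single consonant, so it becomes the next onset.
/a…a/ gap (V3→V4): /nw/ — entire cluster is a permitted onset → onset /nw/, coda ∅.

nwub.vwu.na.nwaz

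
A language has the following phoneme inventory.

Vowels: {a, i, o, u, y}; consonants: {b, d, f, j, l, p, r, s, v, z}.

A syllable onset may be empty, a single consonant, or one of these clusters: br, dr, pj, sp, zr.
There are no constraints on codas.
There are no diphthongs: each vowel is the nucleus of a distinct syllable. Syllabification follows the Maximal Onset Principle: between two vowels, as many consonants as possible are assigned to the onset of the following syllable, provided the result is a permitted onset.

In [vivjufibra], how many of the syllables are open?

The vowels are i, u, i, a — 4 nuclei, so 4 syllables.
/i…u/ gap (V1→V2): /vj/; trying suffixes from longest down, /j/ is the first permitted one, so coda /v/ | onset /j/.
/u…i/ gap (V2→V3): /f/ → onset of the next syllable (single consonants are always licit onsets).
/i…a/ gap (V3→V4): /br/ — entire cluster is a permitted onset → onset /br/, coda ∅.
Syllabification: viv.ju.fi.bra.
Classifying each syllable: /viv/ (closed), /ju/ (open), /fi/ (open), /bra/ (open).
Open syllables: 3.

3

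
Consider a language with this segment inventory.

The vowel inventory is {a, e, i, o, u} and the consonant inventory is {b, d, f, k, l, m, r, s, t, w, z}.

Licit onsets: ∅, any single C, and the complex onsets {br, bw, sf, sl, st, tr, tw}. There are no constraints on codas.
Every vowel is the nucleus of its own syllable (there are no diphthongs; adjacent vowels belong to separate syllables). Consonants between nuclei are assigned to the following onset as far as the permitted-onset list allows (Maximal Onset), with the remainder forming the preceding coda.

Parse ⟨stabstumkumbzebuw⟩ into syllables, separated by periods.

stab.stum.kumb.ze.buw

Vowels present: a, u, u, e, u; each is a nucleus, giving 5 syllables.
σ1/σ2 boundary: /bst/; trying suffixes from longest down, /st/ is the first permitted one, so coda /b/ | onset /st/.
σ2/σ3 boundary: cluster /mk/ — the longest permitted-onset suffix is /k/; onset = /k/, preceding coda = /m/.
σ3/σ4 boundary: /mbz/ — longest licit onset from the right is /z/, leaving /mb/ as coda.
σ4/σ5 boundary: /b/ → onset of the next syllable (single consonants are always licit onsets).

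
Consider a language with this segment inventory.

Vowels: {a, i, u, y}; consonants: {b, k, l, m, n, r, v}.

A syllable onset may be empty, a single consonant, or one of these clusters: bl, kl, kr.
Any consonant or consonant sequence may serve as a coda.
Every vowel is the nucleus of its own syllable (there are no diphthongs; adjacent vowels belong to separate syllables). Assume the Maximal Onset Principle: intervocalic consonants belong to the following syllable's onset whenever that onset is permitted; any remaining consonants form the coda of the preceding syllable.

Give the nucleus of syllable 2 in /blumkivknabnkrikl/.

i

Vowels present: u, i, a, i; each is a nucleus, giving 4 syllables.
The second nucleus (vowel 2 from the left) is /i/.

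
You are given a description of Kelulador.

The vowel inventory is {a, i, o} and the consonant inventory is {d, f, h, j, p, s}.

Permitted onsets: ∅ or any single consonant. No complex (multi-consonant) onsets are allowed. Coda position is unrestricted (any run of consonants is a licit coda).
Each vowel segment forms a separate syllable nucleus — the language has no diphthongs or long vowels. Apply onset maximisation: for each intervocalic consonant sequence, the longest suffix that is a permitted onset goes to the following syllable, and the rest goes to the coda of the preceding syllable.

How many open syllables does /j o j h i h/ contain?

0

The vowels are o, i — 2 nuclei, so 2 syllables.
/o…i/ gap (V1→V2): /jh/ splits as /j/ + /h/ (/h/ is the longest suffix that is a licit onset).
Syllabification: joj.hih.
Classifying each syllable: /joj/ (closed), /hih/ (closed).
Open syllables: 0.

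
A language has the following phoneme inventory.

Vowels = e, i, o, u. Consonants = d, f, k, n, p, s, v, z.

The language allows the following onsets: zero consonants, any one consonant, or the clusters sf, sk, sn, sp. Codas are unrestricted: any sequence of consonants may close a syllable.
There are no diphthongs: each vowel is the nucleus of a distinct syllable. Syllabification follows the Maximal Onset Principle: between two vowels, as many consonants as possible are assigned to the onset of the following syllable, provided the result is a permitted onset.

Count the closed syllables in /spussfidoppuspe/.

The vowels are u, i, o, u, e — 5 nuclei, so 5 syllables.
/u…i/ gap (V1→V2): /ssf/ — longest licit onset from the right is /sf/, leaving /s/ as coda.
/i…o/ gap (V2→V3): /d/ → onset of the next syllable (single consonants are always licit onsets).
/o…u/ gap (V3→V4): /pp/; trying suffixes from longest down, /p/ is the first permitted one, so coda /p/ | onset /p/.
/u…e/ gap (V4→V5): /sp/ — entire cluster is a permitted onset → onset /sp/, coda ∅.
Syllabification: spus.sfi.dop.pu.spe.
Classifying each syllable: /spus/ (closed), /sfi/ (open), /dop/ (closed), /pu/ (open), /spe/ (open).
Closed syllables: 2.

2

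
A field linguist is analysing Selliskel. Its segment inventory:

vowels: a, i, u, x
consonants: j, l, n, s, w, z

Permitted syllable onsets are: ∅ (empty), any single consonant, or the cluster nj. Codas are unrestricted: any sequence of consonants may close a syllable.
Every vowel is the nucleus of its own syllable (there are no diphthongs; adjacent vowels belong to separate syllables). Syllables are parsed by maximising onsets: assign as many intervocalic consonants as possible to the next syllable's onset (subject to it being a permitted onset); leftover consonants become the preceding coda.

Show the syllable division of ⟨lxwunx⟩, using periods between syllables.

lx.wu.nx

Nuclei (vowels): x, u, x → 3 syllables.
σ1/σ2 boundary: /w/ is a single consonant, so it becomes the next onset.
σ2/σ3 boundary: /n/ is a single consonant, so it becomes the next onset.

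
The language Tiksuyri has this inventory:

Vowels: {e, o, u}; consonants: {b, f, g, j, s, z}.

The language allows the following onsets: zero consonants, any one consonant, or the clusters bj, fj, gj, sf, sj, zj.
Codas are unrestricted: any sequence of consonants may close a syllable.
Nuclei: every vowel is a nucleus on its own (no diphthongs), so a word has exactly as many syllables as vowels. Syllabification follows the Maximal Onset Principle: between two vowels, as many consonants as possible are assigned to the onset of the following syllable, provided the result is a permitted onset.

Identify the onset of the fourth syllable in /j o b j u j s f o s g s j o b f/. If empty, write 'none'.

sj

Vowels present: o, u, o, o; each is a nucleus, giving 4 syllables.
/o…u/ gap (V1→V2): /bj/ is a licit onset in full, so it all attaches to the next syllable.
/u…o/ gap (V2→V3): /jsf/; trying suffixes from longest down, /sf/ is the first permitted one, so coda /j/ | onset /sf/.
/o…o/ gap (V3→V4): /sgsj/ splits as /sg/ + /sj/ (/sj/ is the longest suffix that is a licit onset).
Result: jo.bjuj.sfosg.sjobf.
Syllable 4 is /sjobf/: onset /sj/, nucleus /o/, coda /bf/.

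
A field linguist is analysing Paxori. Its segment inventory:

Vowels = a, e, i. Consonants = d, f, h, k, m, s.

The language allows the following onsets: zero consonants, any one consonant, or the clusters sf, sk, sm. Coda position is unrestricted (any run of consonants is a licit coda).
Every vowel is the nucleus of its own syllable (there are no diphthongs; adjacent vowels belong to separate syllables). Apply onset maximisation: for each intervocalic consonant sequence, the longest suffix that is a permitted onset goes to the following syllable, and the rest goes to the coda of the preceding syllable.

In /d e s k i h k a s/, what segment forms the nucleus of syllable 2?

Nuclei (vowels): e, i, a → 3 syllables.
The second nucleus (vowel 2 from the left) is /i/.

i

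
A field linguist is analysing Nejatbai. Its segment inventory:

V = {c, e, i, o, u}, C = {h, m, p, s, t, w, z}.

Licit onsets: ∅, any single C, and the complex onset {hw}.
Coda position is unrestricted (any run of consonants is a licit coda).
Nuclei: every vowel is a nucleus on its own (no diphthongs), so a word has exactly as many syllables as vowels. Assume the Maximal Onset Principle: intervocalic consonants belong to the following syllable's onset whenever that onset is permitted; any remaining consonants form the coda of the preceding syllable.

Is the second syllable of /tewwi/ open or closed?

The vowels are e, i — 2 nuclei, so 2 syllables.
V1 /e/ – V2 /i/: /ww/; trying suffixes from longest down, /w/ is the first permitted one, so coda /w/ | onset /w/.
Syllabification: tew.wi.
Syllable 2 is /wi/; it ends in its nucleus with no coda, so it is open.

open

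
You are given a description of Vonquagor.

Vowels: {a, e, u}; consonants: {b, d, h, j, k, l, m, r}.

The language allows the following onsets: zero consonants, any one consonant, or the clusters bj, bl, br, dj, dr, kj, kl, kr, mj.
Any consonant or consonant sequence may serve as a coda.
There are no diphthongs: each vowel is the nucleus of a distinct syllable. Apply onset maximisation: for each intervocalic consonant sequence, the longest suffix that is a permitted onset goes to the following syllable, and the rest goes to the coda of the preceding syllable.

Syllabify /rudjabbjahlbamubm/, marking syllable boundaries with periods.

Vowels present: u, a, a, a, u; each is a nucleus, giving 5 syllables.
/u…a/ gap (V1→V2): /dj/ — entire cluster is a permitted onset → onset /dj/, coda ∅.
/a…a/ gap (V2→V3): /bbj/ splits as /b/ + /bj/ (/bj/ is the longest suffix that is a licit onset).
/a…a/ gap (V3→V4): /hlb/; trying suffixes from longest down, /b/ is the first permitted one, so coda /hl/ | onset /b/.
/a…u/ gap (V4→V5): /m/ → onset of the next syllable (single consonants are always licit onsets).

ru.djab.bjahl.ba.mubm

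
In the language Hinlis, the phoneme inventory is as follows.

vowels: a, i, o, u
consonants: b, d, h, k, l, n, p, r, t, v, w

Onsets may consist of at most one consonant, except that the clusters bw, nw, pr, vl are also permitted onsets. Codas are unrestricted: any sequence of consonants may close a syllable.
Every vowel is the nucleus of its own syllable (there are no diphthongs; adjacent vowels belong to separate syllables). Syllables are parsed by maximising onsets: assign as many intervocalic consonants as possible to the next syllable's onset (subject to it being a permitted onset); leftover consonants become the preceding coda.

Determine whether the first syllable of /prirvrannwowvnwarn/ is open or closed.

closed

Vowels present: i, a, o, a; each is a nucleus, giving 4 syllables.
σ1/σ2 boundary: /rvr/ — longest licit onset from the right is /r/, leaving /rv/ as coda.
σ2/σ3 boundary: /nnw/; trying suffixes from longest down, /nw/ is the first permitted one, so coda /n/ | onset /nw/.
σ3/σ4 boundary: /wvnw/; trying suffixes from longest down, /nw/ is the first permitted one, so coda /wv/ | onset /nw/.
Result: prirv.ran.nwowv.nwarn.
Syllable 1 is /prirv/ with coda /rv/, so it is closed.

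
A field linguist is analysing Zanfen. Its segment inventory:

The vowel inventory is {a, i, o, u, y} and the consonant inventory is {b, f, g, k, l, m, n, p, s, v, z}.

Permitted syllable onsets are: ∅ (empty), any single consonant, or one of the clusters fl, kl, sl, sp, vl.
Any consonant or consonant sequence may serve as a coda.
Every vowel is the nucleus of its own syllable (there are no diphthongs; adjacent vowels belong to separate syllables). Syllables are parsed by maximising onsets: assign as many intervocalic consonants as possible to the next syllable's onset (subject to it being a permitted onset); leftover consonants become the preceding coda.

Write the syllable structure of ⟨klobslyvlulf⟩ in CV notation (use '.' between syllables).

Nuclei (vowels): o, y, u → 3 syllables.
σ1/σ2 boundary: cluster /bsl/ — the longest permitted-onset suffix is /sl/; onset = /sl/, preceding coda = /b/.
σ2/σ3 boundary: cluster /vl/ — /vl/ is itself a permitted onset, so the whole cluster goes right; preceding coda = ∅.
Putting it together: klob.sly.vlulf.
Mapping each syllable to C/V: /klob/ → CCVC, /sly/ → CCV, /vlulf/ → CCVCC.

CCVC.CCV.CCVCC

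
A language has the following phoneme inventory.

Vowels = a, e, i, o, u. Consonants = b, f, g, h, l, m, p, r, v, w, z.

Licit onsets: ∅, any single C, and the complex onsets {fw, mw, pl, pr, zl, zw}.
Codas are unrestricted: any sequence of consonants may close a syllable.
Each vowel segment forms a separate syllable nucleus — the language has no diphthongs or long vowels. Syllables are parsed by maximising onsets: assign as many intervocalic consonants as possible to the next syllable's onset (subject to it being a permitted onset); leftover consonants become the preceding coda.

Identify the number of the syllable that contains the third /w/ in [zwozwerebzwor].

Nuclei (vowels): o, e, e, o → 4 syllables.
/o…e/ gap (V1→V2): cluster /zw/ — /zw/ is itself a permitted onset, so the whole cluster goes right; preceding coda = ∅.
/e…e/ gap (V2→V3): just /r/ — single C goes to the following onset.
/e…o/ gap (V3→V4): cluster /bzw/ — the longest permitted-onset suffix is /zw/; onset = /zw/, preceding coda = /b/.
So the parse is zwo.zwe.reb.zwor.
The third /w/ is in the onset of syllable 4 (/zwor/).

4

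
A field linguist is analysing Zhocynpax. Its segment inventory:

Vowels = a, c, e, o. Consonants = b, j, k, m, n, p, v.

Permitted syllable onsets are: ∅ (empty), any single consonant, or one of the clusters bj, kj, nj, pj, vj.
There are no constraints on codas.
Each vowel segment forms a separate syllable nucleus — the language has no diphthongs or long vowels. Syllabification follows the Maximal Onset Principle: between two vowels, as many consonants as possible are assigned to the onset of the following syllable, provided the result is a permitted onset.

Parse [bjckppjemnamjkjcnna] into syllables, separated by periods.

Vowels present: c, e, a, c, a; each is a nucleus, giving 5 syllables.
/c…e/ gap (V1→V2): /kppj/ — longest licit onset from the right is /pj/, leaving /kp/ as coda.
/e…a/ gap (V2→V3): /mn/ splits as /m/ + /n/ (/n/ is the longest suffix that is a licit onset).
/a…c/ gap (V3→V4): /mjkj/ splits as /mj/ + /kj/ (/kj/ is the longest suffix that is a licit onset).
/c…a/ gap (V4→V5): /nn/; trying suffixes from longest down, /n/ is the first permitted one, so coda /n/ | onset /n/.

bjckp.pjem.namj.kjcn.na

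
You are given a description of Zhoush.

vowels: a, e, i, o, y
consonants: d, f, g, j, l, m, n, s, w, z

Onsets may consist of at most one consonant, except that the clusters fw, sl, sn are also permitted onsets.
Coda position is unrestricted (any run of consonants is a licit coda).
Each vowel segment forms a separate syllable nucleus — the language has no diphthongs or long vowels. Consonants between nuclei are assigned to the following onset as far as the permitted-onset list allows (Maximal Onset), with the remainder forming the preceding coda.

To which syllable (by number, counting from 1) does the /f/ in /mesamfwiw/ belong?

Nuclei (vowels): e, a, i → 3 syllables.
σ1/σ2 boundary: just /s/ — single C goes to the following onset.
σ2/σ3 boundary: cluster /mfw/ — the longest permitted-onset suffix is /fw/; onset = /fw/, preceding coda = /m/.
Result: me.sam.fwiw.
The /f/ is in the onset of syllable 3 (/fwiw/).

3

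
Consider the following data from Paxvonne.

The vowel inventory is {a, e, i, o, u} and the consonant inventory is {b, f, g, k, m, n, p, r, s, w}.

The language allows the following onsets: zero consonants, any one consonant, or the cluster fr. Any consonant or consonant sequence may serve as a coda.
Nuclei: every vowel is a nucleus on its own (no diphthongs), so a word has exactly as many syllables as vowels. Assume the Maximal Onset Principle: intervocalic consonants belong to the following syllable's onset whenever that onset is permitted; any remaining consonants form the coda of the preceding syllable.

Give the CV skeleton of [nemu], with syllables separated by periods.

The vowels are e, u — 2 nuclei, so 2 syllables.
Between /e/ (V1) and /u/ (V2): /m/ is a single consonant, so it becomes the next onset.
So the parse is ne.mu.
Mapping each syllable to C/V: /ne/ → CV, /mu/ → CV.

CV.CV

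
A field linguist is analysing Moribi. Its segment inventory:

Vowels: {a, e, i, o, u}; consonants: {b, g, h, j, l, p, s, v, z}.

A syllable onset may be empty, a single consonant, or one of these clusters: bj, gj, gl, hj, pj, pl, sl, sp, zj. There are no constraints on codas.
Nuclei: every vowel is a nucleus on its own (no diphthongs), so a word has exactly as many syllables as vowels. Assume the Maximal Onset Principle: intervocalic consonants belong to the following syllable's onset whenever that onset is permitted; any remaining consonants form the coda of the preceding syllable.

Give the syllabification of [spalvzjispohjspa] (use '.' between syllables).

spalv.zji.spohj.spa

Vowels present: a, i, o, a; each is a nucleus, giving 4 syllables.
V1 /a/ – V2 /i/: /lvzj/ — longest licit onset from the right is /zj/, leaving /lv/ as coda.
V2 /i/ – V3 /o/: /sp/ is a licit onset in full, so it all attaches to the next syllable.
V3 /o/ – V4 /a/: /hjsp/; trying suffixes from longest down, /sp/ is the first permitted one, so coda /hj/ | onset /sp/.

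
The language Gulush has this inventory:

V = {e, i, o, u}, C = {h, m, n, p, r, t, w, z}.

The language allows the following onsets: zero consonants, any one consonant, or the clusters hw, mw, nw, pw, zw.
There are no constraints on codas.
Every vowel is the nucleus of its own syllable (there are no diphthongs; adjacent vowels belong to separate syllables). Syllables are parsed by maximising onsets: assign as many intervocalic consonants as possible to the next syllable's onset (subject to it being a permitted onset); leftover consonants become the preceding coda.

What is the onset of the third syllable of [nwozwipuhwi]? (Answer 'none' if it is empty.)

Nuclei (vowels): o, i, u, i → 4 syllables.
Between /o/ (V1) and /i/ (V2): /zw/ — entire cluster is a permitted onset → onset /zw/, coda ∅.
Between /i/ (V2) and /u/ (V3): /p/ is a single consonant, so it becomes the next onset.
Between /u/ (V3) and /i/ (V4): cluster /hw/ — /hw/ is itself a permitted onset, so the whole cluster goes right; preceding coda = ∅.
Syllabification: nwo.zwi.pu.hwi.
Syllable 3 is /pu/: onset /p/, nucleus /u/, coda ∅.

p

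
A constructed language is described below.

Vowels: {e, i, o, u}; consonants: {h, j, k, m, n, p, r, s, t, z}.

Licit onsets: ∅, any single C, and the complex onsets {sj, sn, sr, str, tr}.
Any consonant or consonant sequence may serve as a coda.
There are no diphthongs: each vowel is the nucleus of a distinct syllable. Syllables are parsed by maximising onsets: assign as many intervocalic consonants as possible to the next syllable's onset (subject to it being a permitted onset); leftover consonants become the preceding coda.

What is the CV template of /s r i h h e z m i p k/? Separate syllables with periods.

The vowels are i, e, i — 3 nuclei, so 3 syllables.
σ1/σ2 boundary: /hh/; trying suffixes from longest down, /h/ is the first permitted one, so coda /h/ | onset /h/.
σ2/σ3 boundary: cluster /zm/ — the longest permitted-onset suffix is /m/; onset = /m/, preceding coda = /z/.
So the parse is srih.hez.mipk.
Mapping each syllable to C/V: /srih/ → CCVC, /hez/ → CVC, /mipk/ → CVCC.

CCVC.CVC.CVCC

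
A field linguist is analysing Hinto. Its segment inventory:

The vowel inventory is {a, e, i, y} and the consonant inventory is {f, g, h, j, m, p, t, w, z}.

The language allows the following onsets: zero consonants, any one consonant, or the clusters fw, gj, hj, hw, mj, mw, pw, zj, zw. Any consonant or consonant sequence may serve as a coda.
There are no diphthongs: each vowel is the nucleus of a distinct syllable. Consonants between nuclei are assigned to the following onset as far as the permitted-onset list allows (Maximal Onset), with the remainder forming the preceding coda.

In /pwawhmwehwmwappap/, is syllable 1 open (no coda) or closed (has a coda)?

Nuclei (vowels): a, e, a, a → 4 syllables.
σ1/σ2 boundary: cluster /whmw/ — the longest permitted-onset suffix is /mw/; onset = /mw/, preceding coda = /wh/.
σ2/σ3 boundary: /hwmw/ — longest licit onset from the right is /mw/, leaving /hw/ as coda.
σ3/σ4 boundary: /pp/ — longest licit onset from the right is /p/, leaving /p/ as coda.
Result: pwawh.mwehw.mwap.pap.
Syllable 1 is /pwawh/ with coda /wh/, so it is closed.

closed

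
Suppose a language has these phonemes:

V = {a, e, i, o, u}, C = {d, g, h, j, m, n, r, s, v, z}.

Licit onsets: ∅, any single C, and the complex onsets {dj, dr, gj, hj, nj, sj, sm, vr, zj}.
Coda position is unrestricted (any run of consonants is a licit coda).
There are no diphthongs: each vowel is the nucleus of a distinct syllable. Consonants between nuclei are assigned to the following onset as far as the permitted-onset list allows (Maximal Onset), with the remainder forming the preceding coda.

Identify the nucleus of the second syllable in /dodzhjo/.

o

The vowels are o, o — 2 nuclei, so 2 syllables.
The second nucleus (vowel 2 from the left) is /o/.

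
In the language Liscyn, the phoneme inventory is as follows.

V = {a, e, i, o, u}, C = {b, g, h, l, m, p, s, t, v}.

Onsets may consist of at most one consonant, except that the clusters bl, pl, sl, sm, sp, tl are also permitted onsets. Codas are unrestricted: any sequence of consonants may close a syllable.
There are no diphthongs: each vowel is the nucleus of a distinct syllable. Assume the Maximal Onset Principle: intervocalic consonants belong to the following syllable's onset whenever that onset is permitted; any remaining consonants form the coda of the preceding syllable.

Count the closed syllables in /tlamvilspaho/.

2

The vowels are a, i, a, o — 4 nuclei, so 4 syllables.
/a…i/ gap (V1→V2): /mv/; trying suffixes from longest down, /v/ is the first permitted one, so coda /m/ | onset /v/.
/i…a/ gap (V2→V3): /lsp/ — longest licit onset from the right is /sp/, leaving /l/ as coda.
/a…o/ gap (V3→V4): just /h/ — single C goes to the following onset.
Putting it together: tlam.vil.spa.ho.
Classifying each syllable: /tlam/ (closed), /vil/ (closed), /spa/ (open), /ho/ (open).
Closed syllables: 2.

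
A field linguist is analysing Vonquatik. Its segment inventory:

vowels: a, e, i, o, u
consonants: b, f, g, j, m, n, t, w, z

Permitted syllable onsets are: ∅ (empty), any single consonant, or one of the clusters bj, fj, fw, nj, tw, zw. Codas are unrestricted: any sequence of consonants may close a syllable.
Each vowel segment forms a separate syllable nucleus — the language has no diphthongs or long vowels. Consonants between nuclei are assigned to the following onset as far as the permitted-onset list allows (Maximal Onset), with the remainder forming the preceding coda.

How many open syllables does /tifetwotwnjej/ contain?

2

Nuclei (vowels): i, e, o, e → 4 syllables.
Between /i/ (V1) and /e/ (V2): just /f/ — single C goes to the following onset.
Between /e/ (V2) and /o/ (V3): cluster /tw/ — /tw/ is itself a permitted onset, so the whole cluster goes right; preceding coda = ∅.
Between /o/ (V3) and /e/ (V4): cluster /twnj/ — the longest permitted-onset suffix is /nj/; onset = /nj/, preceding coda = /tw/.
Putting it together: ti.fe.twotw.njej.
Classifying each syllable: /ti/ (open), /fe/ (open), /twotw/ (closed), /njej/ (closed).
Open syllables: 2.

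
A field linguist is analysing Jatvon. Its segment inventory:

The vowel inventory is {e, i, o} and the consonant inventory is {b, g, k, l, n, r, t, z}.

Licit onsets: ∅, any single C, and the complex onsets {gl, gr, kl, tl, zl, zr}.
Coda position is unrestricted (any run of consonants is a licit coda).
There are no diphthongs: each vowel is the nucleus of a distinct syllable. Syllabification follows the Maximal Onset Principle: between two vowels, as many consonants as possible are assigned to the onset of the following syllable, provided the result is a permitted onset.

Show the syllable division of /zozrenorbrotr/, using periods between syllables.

Vowels present: o, e, o, o; each is a nucleus, giving 4 syllables.
σ1/σ2 boundary: /zr/ — entire cluster is a permitted onset → onset /zr/, coda ∅.
σ2/σ3 boundary: just /n/ — single C goes to the following onset.
σ3/σ4 boundary: /rbr/; trying suffixes from longest down, /r/ is the first permitted one, so coda /rb/ | onset /r/.

zo.zre.norb.rotr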